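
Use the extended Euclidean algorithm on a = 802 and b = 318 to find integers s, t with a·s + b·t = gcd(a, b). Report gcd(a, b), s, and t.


Euclidean algorithm on (802, 318) — divide until remainder is 0:
  802 = 2 · 318 + 166
  318 = 1 · 166 + 152
  166 = 1 · 152 + 14
  152 = 10 · 14 + 12
  14 = 1 · 12 + 2
  12 = 6 · 2 + 0
gcd(802, 318) = 2.
Track Bezout coefficients alongside the remainders: start with r₀ = 802 = a·1 + b·0 (s = 1, t = 0) and r₁ = 318 = a·0 + b·1 (s = 0, t = 1); each new remainder r_{k+1} = r_{k-1} − q_k·r_k inherits s_{k+1} = s_{k-1} − q_k·s_k, t_{k+1} = t_{k-1} − q_k·t_k, so r_k = a·s_k + b·t_k at every step:
  q = 2: r = 166, s = 1 − 2·0 = 1, t = 0 − 2·1 = -2  (check: 802·1 + 318·(-2) = 166)
  q = 1: r = 152, s = 0 − 1·1 = -1, t = 1 − 1·(-2) = 3  (check: 802·(-1) + 318·3 = 152)
  q = 1: r = 14, s = 1 − 1·(-1) = 2, t = -2 − 1·3 = -5  (check: 802·2 + 318·(-5) = 14)
  q = 10: r = 12, s = -1 − 10·2 = -21, t = 3 − 10·(-5) = 53  (check: 802·(-21) + 318·53 = 12)
  q = 1: r = 2, s = 2 − 1·(-21) = 23, t = -5 − 1·53 = -58  (check: 802·23 + 318·(-58) = 2)
The row with r = 2 (the gcd) gives the Bezout coefficients s = 23, t = -58.
Result: 802 · (23) + 318 · (-58) = 2.

gcd(802, 318) = 2; s = 23, t = -58 (check: 802·23 + 318·(-58) = 2).


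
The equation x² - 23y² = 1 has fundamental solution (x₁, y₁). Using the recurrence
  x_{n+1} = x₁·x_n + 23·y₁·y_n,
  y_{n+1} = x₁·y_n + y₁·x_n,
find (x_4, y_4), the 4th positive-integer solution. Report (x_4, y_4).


Step 1: Find the fundamental solution (x₁, y₁) of x² - 23y² = 1.
  Expand √23 as a continued fraction. a₀ = ⌊√23⌋ = 4; iterate m_{k+1} = d_k·a_k − m_k, d_{k+1} = (23 − m_{k+1}²)/d_k, a_{k+1} = ⌊(a₀ + m_{k+1})/d_{k+1}⌋ (starting m₀ = 0, d₀ = 1), with convergents p_k = a_k·p_{k-1} + p_{k-2}, q_k = a_k·q_{k-1} + q_{k-2} (p₋₁ = 1, q₋₁ = 0):
  k = 0: a₀ = 4; p₀/q₀ = 4/1; p₀² − 23·q₀² = 16 − 23 = -7.
  k = 1: m = 4, d = 7, a = ⌊(4 + 4)/7⌋ = 1; p/q = (1·4 + 1)/(1·1 + 0) = 5/1; p² − 23·q² = 25 − 23 = 2.
  k = 2: m = 3, d = 2, a = ⌊(4 + 3)/2⌋ = 3; p/q = (3·5 + 4)/(3·1 + 1) = 19/4; p² − 23·q² = 361 − 368 = -7.
  k = 3: m = 3, d = 7, a = ⌊(4 + 3)/7⌋ = 1; p/q = (1·19 + 5)/(1·4 + 1) = 24/5; p² − 23·q² = 576 − 575 = 1.
  The first convergent with p² − 23·q² = 1 gives the fundamental solution (x₁, y₁) = (24, 5).
Step 2: Apply the recurrence (x_{n+1}, y_{n+1}) = (x₁x_n + 23y₁y_n, x₁y_n + y₁x_n) repeatedly.
  From (x_1, y_1) = (24, 5): x_2 = 24·24 + 23·5·5 = 1151; y_2 = 24·5 + 5·24 = 240.
  From (x_2, y_2) = (1151, 240): x_3 = 24·1151 + 23·5·240 = 55224; y_3 = 24·240 + 5·1151 = 11515.
  From (x_3, y_3) = (55224, 11515): x_4 = 24·55224 + 23·5·11515 = 2649601; y_4 = 24·11515 + 5·55224 = 552480.
Step 3: Verify x_4² - 23·y_4² = 7020385459201 - 7020385459200 = 1 (should be 1). ✓

(x_1, y_1) = (24, 5); (x_4, y_4) = (2649601, 552480).


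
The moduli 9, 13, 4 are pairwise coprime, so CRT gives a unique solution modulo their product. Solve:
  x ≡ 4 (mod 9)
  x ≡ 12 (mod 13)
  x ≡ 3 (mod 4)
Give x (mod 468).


Moduli 9, 13, 4 are pairwise coprime; by CRT there is a unique solution modulo M = 9 · 13 · 4 = 468.
Solve pairwise, accumulating the modulus:
  Start with x ≡ 4 (mod 9).
  Combine with x ≡ 12 (mod 13): since gcd(9, 13) = 1, we get a unique residue mod 117.
    Write x = 4 + 9·t and substitute into x ≡ 12 (mod 13): 9·t ≡ 12 − 4 = 8 (mod 13).
    The inverse of 9 mod 13 is 3 (since 9·3 = 27 = 2·13 + 1), so t ≡ 3·8 = 24 ≡ 11 (mod 13).
    Then x = 4 + 9·11 = 103, valid modulo lcm(9, 13) = 117: x ≡ 103 (mod 117).
  Combine with x ≡ 3 (mod 4): since gcd(117, 4) = 1, we get a unique residue mod 468.
    Write x = 103 + 117·t and substitute into x ≡ 3 (mod 4): 117·t ≡ 3 − 103 = -100 (mod 4).
    Reduce coefficients mod 4: 1·t ≡ 0 (mod 4).
    So t ≡ 0 (mod 4).
    Then x = 103 + 117·0 = 103, valid modulo lcm(117, 4) = 468: x ≡ 103 (mod 468).
Verify: 103 mod 9 = 4 ✓, 103 mod 13 = 12 ✓, 103 mod 4 = 3 ✓.

x ≡ 103 (mod 468).


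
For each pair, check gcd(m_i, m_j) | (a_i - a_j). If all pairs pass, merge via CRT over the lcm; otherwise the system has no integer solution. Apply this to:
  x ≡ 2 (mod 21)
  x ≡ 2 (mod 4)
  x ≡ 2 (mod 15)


Moduli 21, 4, 15 are not pairwise coprime, so CRT works modulo lcm(m_i) when all pairwise compatibility conditions hold.
Pairwise compatibility: gcd(m_i, m_j) must divide a_i - a_j for every pair.
Merge one congruence at a time:
  Start: x ≡ 2 (mod 21).
  Combine with x ≡ 2 (mod 4): gcd(21, 4) = 1; 2 - 2 = 0, which IS divisible by 1, so compatible.
    Write x = 2 + 21·t and substitute into x ≡ 2 (mod 4): 21·t ≡ 2 − 2 = 0 (mod 4).
    Reduce coefficients mod 4: 1·t ≡ 0 (mod 4).
    So t ≡ 0 (mod 4).
    Then x = 2 + 21·0 = 2, valid modulo lcm(21, 4) = 84: x ≡ 2 (mod 84).
  Combine with x ≡ 2 (mod 15): gcd(84, 15) = 3; 2 - 2 = 0, which IS divisible by 3, so compatible.
    Write x = 2 + 84·t and substitute into x ≡ 2 (mod 15): 84·t ≡ 2 − 2 = 0 (mod 15).
    Divide the congruence (and modulus) by g = 3: 28·t ≡ 0 (mod 5).
    Reduce coefficients mod 5: 3·t ≡ 0 (mod 5).
    The inverse of 3 mod 5 is 2 (since 3·2 = 6 = 1·5 + 1), so t ≡ 2·0 = 0 ≡ 0 (mod 5).
    Then x = 2 + 84·0 = 2, valid modulo lcm(84, 15) = 420: x ≡ 2 (mod 420).
Verify: 2 mod 21 = 2, 2 mod 4 = 2, 2 mod 15 = 2.

x ≡ 2 (mod 420).


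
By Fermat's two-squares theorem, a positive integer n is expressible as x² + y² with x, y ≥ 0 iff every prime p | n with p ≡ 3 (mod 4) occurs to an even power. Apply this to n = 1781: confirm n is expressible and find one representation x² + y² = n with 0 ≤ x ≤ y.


Step 1: Factor n = 1781 = 13 · 137.
Step 2: Check the mod-4 condition on each prime factor: 13 ≡ 1 (mod 4), exponent 1; 137 ≡ 1 (mod 4), exponent 1.
All primes ≡ 3 (mod 4) appear to even exponent (or don't appear), so by the two-squares theorem n IS expressible as a sum of two squares.
Step 3: Build a representation. Here n = 13 · 137 is a product of primes ≡ 1 (mod 4). Each prime p ≡ 1 (mod 4) is itself a sum of two squares; find a² by testing p − a² for a perfect square:
  13: 13 − 1² = 12, 13 − 2² = 9 = 3² ⇒ 13 = 2² + 3².
  137: 137 − 1² = 136, 137 − 2² = 133, 137 − 3² = 128, 137 − 4² = 121 = 11² ⇒ 137 = 4² + 11².
  Combine using the Brahmagupta–Fibonacci identity (a² + b²)(c² + d²) = (ac − bd)² + (ad + bc)² = (ac + bd)² + (ad − bc)²:
  13 · 137 = 1781: from (2² + 3²)(4² + 11²), take (2·4 − 3·11, 2·11 + 3·4) = (8 − 33, 22 + 12) = (-25, 34); dropping signs (only squares matter) gives (25, 34); check 25² + 34² = 625 + 1156 = 1781 ✓.
Step 4: Order so x ≤ y and verify: 25² + 34² = 625 + 1156 = 1781 = n. ✓

n = 1781 = 25² + 34² (one valid representation with x ≤ y).


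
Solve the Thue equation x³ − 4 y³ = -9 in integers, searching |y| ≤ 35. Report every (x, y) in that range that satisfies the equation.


The equation is x³ - 4y³ = -9. For fixed y, x³ = 4·y³ − 9, so a solution requires the RHS to be a perfect cube.
Strategy: iterate y from -35 to 35, compute RHS = 4·y³ − 9, and check whether it is a (positive or negative) perfect cube.
Check small values of y:
  y = 0: RHS = -9 is not a perfect cube.
  y = 1: RHS = -5 is not a perfect cube.
  y = -1: RHS = -13 is not a perfect cube.
  y = 2: RHS = 23 is not a perfect cube.
  y = -2: RHS = -41 is not a perfect cube.
  y = 3: RHS = 99 is not a perfect cube.
  y = -3: RHS = -117 is not a perfect cube.
Continuing the search up to |y| = 35 finds no solutions either.
No (x, y) in the scanned range satisfies the equation.

No integer solutions with |y| ≤ 35.


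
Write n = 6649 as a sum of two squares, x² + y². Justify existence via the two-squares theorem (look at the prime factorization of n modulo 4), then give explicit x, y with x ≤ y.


Step 1: Factor n = 6649 = 61 · 109.
Step 2: Check the mod-4 condition on each prime factor: 61 ≡ 1 (mod 4), exponent 1; 109 ≡ 1 (mod 4), exponent 1.
All primes ≡ 3 (mod 4) appear to even exponent (or don't appear), so by the two-squares theorem n IS expressible as a sum of two squares.
Step 3: Build a representation. Here n = 61 · 109 is a product of primes ≡ 1 (mod 4). Each prime p ≡ 1 (mod 4) is itself a sum of two squares; find a² by testing p − a² for a perfect square:
  61: 61 − 1² = 60, 61 − 2² = 57, 61 − 3² = 52, 61 − 4² = 45, 61 − 5² = 36 = 6² ⇒ 61 = 5² + 6².
  109: 109 − 1² = 108, 109 − 2² = 105, 109 − 3² = 100 = 10² ⇒ 109 = 3² + 10².
  Combine using the Brahmagupta–Fibonacci identity (a² + b²)(c² + d²) = (ac − bd)² + (ad + bc)² = (ac + bd)² + (ad − bc)²:
  61 · 109 = 6649: from (5² + 6²)(3² + 10²), take (5·3 − 6·10, 5·10 + 6·3) = (15 − 60, 50 + 18) = (-45, 68); dropping signs (only squares matter) gives (45, 68); check 45² + 68² = 2025 + 4624 = 6649 ✓.
Step 4: Order so x ≤ y and verify: 45² + 68² = 2025 + 4624 = 6649 = n. ✓

n = 6649 = 45² + 68² (one valid representation with x ≤ y).


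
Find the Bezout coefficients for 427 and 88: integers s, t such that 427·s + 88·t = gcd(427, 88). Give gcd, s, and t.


Euclidean algorithm on (427, 88) — divide until remainder is 0:
  427 = 4 · 88 + 75
  88 = 1 · 75 + 13
  75 = 5 · 13 + 10
  13 = 1 · 10 + 3
  10 = 3 · 3 + 1
  3 = 3 · 1 + 0
gcd(427, 88) = 1.
Track Bezout coefficients alongside the remainders: start with r₀ = 427 = a·1 + b·0 (s = 1, t = 0) and r₁ = 88 = a·0 + b·1 (s = 0, t = 1); each new remainder r_{k+1} = r_{k-1} − q_k·r_k inherits s_{k+1} = s_{k-1} − q_k·s_k, t_{k+1} = t_{k-1} − q_k·t_k, so r_k = a·s_k + b·t_k at every step:
  q = 4: r = 75, s = 1 − 4·0 = 1, t = 0 − 4·1 = -4  (check: 427·1 + 88·(-4) = 75)
  q = 1: r = 13, s = 0 − 1·1 = -1, t = 1 − 1·(-4) = 5  (check: 427·(-1) + 88·5 = 13)
  q = 5: r = 10, s = 1 − 5·(-1) = 6, t = -4 − 5·5 = -29  (check: 427·6 + 88·(-29) = 10)
  q = 1: r = 3, s = -1 − 1·6 = -7, t = 5 − 1·(-29) = 34  (check: 427·(-7) + 88·34 = 3)
  q = 3: r = 1, s = 6 − 3·(-7) = 27, t = -29 − 3·34 = -131  (check: 427·27 + 88·(-131) = 1)
The row with r = 1 (the gcd) gives the Bezout coefficients s = 27, t = -131.
Result: 427 · (27) + 88 · (-131) = 1.

gcd(427, 88) = 1; s = 27, t = -131 (check: 427·27 + 88·(-131) = 1).


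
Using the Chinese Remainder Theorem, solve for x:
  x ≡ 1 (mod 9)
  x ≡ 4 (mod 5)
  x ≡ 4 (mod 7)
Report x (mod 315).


Moduli 9, 5, 7 are pairwise coprime; by CRT there is a unique solution modulo M = 9 · 5 · 7 = 315.
Solve pairwise, accumulating the modulus:
  Start with x ≡ 1 (mod 9).
  Combine with x ≡ 4 (mod 5): since gcd(9, 5) = 1, we get a unique residue mod 45.
    Write x = 1 + 9·t and substitute into x ≡ 4 (mod 5): 9·t ≡ 4 − 1 = 3 (mod 5).
    Reduce coefficients mod 5: 4·t ≡ 3 (mod 5).
    The inverse of 4 mod 5 is 4 (since 4·4 = 16 = 3·5 + 1), so t ≡ 4·3 = 12 ≡ 2 (mod 5).
    Then x = 1 + 9·2 = 19, valid modulo lcm(9, 5) = 45: x ≡ 19 (mod 45).
  Combine with x ≡ 4 (mod 7): since gcd(45, 7) = 1, we get a unique residue mod 315.
    Write x = 19 + 45·t and substitute into x ≡ 4 (mod 7): 45·t ≡ 4 − 19 = -15 (mod 7).
    Reduce coefficients mod 7: 3·t ≡ 6 (mod 7).
    The inverse of 3 mod 7 is 5 (since 3·5 = 15 = 2·7 + 1), so t ≡ 5·6 = 30 ≡ 2 (mod 7).
    Then x = 19 + 45·2 = 109, valid modulo lcm(45, 7) = 315: x ≡ 109 (mod 315).
Verify: 109 mod 9 = 1 ✓, 109 mod 5 = 4 ✓, 109 mod 7 = 4 ✓.

x ≡ 109 (mod 315).


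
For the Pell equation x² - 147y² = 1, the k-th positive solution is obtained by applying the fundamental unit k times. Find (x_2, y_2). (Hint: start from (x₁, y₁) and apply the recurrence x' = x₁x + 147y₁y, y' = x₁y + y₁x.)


Step 1: Find the fundamental solution (x₁, y₁) of x² - 147y² = 1.
  Expand √147 as a continued fraction. a₀ = ⌊√147⌋ = 12; iterate m_{k+1} = d_k·a_k − m_k, d_{k+1} = (147 − m_{k+1}²)/d_k, a_{k+1} = ⌊(a₀ + m_{k+1})/d_{k+1}⌋ (starting m₀ = 0, d₀ = 1), with convergents p_k = a_k·p_{k-1} + p_{k-2}, q_k = a_k·q_{k-1} + q_{k-2} (p₋₁ = 1, q₋₁ = 0):
  k = 0: a₀ = 12; p₀/q₀ = 12/1; p₀² − 147·q₀² = 144 − 147 = -3.
  k = 1: m = 12, d = 3, a = ⌊(12 + 12)/3⌋ = 8; p/q = (8·12 + 1)/(8·1 + 0) = 97/8; p² − 147·q² = 9409 − 9408 = 1.
  The first convergent with p² − 147·q² = 1 gives the fundamental solution (x₁, y₁) = (97, 8).
Step 2: Apply the recurrence (x_{n+1}, y_{n+1}) = (x₁x_n + 147y₁y_n, x₁y_n + y₁x_n) repeatedly.
  From (x_1, y_1) = (97, 8): x_2 = 97·97 + 147·8·8 = 18817; y_2 = 97·8 + 8·97 = 1552.
Step 3: Verify x_2² - 147·y_2² = 354079489 - 354079488 = 1 (should be 1). ✓

(x_1, y_1) = (97, 8); (x_2, y_2) = (18817, 1552).


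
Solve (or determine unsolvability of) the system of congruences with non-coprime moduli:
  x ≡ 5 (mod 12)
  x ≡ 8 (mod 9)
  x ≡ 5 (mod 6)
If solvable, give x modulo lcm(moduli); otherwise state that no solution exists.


Moduli 12, 9, 6 are not pairwise coprime, so CRT works modulo lcm(m_i) when all pairwise compatibility conditions hold.
Pairwise compatibility: gcd(m_i, m_j) must divide a_i - a_j for every pair.
Merge one congruence at a time:
  Start: x ≡ 5 (mod 12).
  Combine with x ≡ 8 (mod 9): gcd(12, 9) = 3; 8 - 5 = 3, which IS divisible by 3, so compatible.
    Write x = 5 + 12·t and substitute into x ≡ 8 (mod 9): 12·t ≡ 8 − 5 = 3 (mod 9).
    Divide the congruence (and modulus) by g = 3: 4·t ≡ 1 (mod 3).
    Reduce coefficients mod 3: 1·t ≡ 1 (mod 3).
    So t ≡ 1 (mod 3).
    Then x = 5 + 12·1 = 17, valid modulo lcm(12, 9) = 36: x ≡ 17 (mod 36).
  Combine with x ≡ 5 (mod 6): gcd(36, 6) = 6; 5 - 17 = -12, which IS divisible by 6, so compatible.
    Write x = 17 + 36·t and substitute into x ≡ 5 (mod 6): 36·t ≡ 5 − 17 = -12 (mod 6).
    Divide the congruence (and modulus) by g = 6: 6·t ≡ -2 (mod 1).
    Modulo 1 every t works; take t = 0.
    Then x = 17 + 36·0 = 17, valid modulo lcm(36, 6) = 36: x ≡ 17 (mod 36).
Verify: 17 mod 12 = 5, 17 mod 9 = 8, 17 mod 6 = 5.

x ≡ 17 (mod 36).


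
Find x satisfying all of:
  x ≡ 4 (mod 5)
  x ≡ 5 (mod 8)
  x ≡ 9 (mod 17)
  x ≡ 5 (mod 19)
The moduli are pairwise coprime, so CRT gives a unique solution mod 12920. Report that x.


Product of moduli M = 5 · 8 · 17 · 19 = 12920.
Merge one congruence at a time:
  Start: x ≡ 4 (mod 5).
  Combine with x ≡ 5 (mod 8); new modulus lcm = 40.
    Write x = 4 + 5·t and substitute into x ≡ 5 (mod 8): 5·t ≡ 5 − 4 = 1 (mod 8).
    The inverse of 5 mod 8 is 5 (since 5·5 = 25 = 3·8 + 1), so t ≡ 5·1 = 5 ≡ 5 (mod 8).
    Then x = 4 + 5·5 = 29, valid modulo lcm(5, 8) = 40: x ≡ 29 (mod 40).
  Combine with x ≡ 9 (mod 17); new modulus lcm = 680.
    Write x = 29 + 40·t and substitute into x ≡ 9 (mod 17): 40·t ≡ 9 − 29 = -20 (mod 17).
    Reduce coefficients mod 17: 6·t ≡ 14 (mod 17).
    The inverse of 6 mod 17 is 3 (since 6·3 = 18 = 1·17 + 1), so t ≡ 3·14 = 42 ≡ 8 (mod 17).
    Then x = 29 + 40·8 = 349, valid modulo lcm(40, 17) = 680: x ≡ 349 (mod 680).
  Combine with x ≡ 5 (mod 19); new modulus lcm = 12920.
    Write x = 349 + 680·t and substitute into x ≡ 5 (mod 19): 680·t ≡ 5 − 349 = -344 (mod 19).
    Reduce coefficients mod 19: 15·t ≡ 17 (mod 19).
    The inverse of 15 mod 19 is 14 (since 15·14 = 210 = 11·19 + 1), so t ≡ 14·17 = 238 ≡ 10 (mod 19).
    Then x = 349 + 680·10 = 7149, valid modulo lcm(680, 19) = 12920: x ≡ 7149 (mod 12920).
Verify against each original: 7149 mod 5 = 4, 7149 mod 8 = 5, 7149 mod 17 = 9, 7149 mod 19 = 5.

x ≡ 7149 (mod 12920).


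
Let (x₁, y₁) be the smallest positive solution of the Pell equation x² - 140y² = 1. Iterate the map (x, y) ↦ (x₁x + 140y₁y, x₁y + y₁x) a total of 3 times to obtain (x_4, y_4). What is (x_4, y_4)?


Step 1: Find the fundamental solution (x₁, y₁) of x² - 140y² = 1.
  Expand √140 as a continued fraction. a₀ = ⌊√140⌋ = 11; iterate m_{k+1} = d_k·a_k − m_k, d_{k+1} = (140 − m_{k+1}²)/d_k, a_{k+1} = ⌊(a₀ + m_{k+1})/d_{k+1}⌋ (starting m₀ = 0, d₀ = 1), with convergents p_k = a_k·p_{k-1} + p_{k-2}, q_k = a_k·q_{k-1} + q_{k-2} (p₋₁ = 1, q₋₁ = 0):
  k = 0: a₀ = 11; p₀/q₀ = 11/1; p₀² − 140·q₀² = 121 − 140 = -19.
  k = 1: m = 11, d = 19, a = ⌊(11 + 11)/19⌋ = 1; p/q = (1·11 + 1)/(1·1 + 0) = 12/1; p² − 140·q² = 144 − 140 = 4.
  k = 2: m = 8, d = 4, a = ⌊(11 + 8)/4⌋ = 4; p/q = (4·12 + 11)/(4·1 + 1) = 59/5; p² − 140·q² = 3481 − 3500 = -19.
  k = 3: m = 8, d = 19, a = ⌊(11 + 8)/19⌋ = 1; p/q = (1·59 + 12)/(1·5 + 1) = 71/6; p² − 140·q² = 5041 − 5040 = 1.
  The first convergent with p² − 140·q² = 1 gives the fundamental solution (x₁, y₁) = (71, 6).
Step 2: Apply the recurrence (x_{n+1}, y_{n+1}) = (x₁x_n + 140y₁y_n, x₁y_n + y₁x_n) repeatedly.
  From (x_1, y_1) = (71, 6): x_2 = 71·71 + 140·6·6 = 10081; y_2 = 71·6 + 6·71 = 852.
  From (x_2, y_2) = (10081, 852): x_3 = 71·10081 + 140·6·852 = 1431431; y_3 = 71·852 + 6·10081 = 120978.
  From (x_3, y_3) = (1431431, 120978): x_4 = 71·1431431 + 140·6·120978 = 203253121; y_4 = 71·120978 + 6·1431431 = 17178024.
Step 3: Verify x_4² - 140·y_4² = 41311831196240641 - 41311831196240640 = 1 (should be 1). ✓

(x_1, y_1) = (71, 6); (x_4, y_4) = (203253121, 17178024).


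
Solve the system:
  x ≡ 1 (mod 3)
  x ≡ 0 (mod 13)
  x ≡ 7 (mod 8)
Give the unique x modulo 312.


Moduli 3, 13, 8 are pairwise coprime; by CRT there is a unique solution modulo M = 3 · 13 · 8 = 312.
Solve pairwise, accumulating the modulus:
  Start with x ≡ 1 (mod 3).
  Combine with x ≡ 0 (mod 13): since gcd(3, 13) = 1, we get a unique residue mod 39.
    Write x = 1 + 3·t and substitute into x ≡ 0 (mod 13): 3·t ≡ 0 − 1 = -1 (mod 13).
    Reduce coefficients mod 13: 3·t ≡ 12 (mod 13).
    The inverse of 3 mod 13 is 9 (since 3·9 = 27 = 2·13 + 1), so t ≡ 9·12 = 108 ≡ 4 (mod 13).
    Then x = 1 + 3·4 = 13, valid modulo lcm(3, 13) = 39: x ≡ 13 (mod 39).
  Combine with x ≡ 7 (mod 8): since gcd(39, 8) = 1, we get a unique residue mod 312.
    Write x = 13 + 39·t and substitute into x ≡ 7 (mod 8): 39·t ≡ 7 − 13 = -6 (mod 8).
    Reduce coefficients mod 8: 7·t ≡ 2 (mod 8).
    The inverse of 7 mod 8 is 7 (since 7·7 = 49 = 6·8 + 1), so t ≡ 7·2 = 14 ≡ 6 (mod 8).
    Then x = 13 + 39·6 = 247, valid modulo lcm(39, 8) = 312: x ≡ 247 (mod 312).
Verify: 247 mod 3 = 1 ✓, 247 mod 13 = 0 ✓, 247 mod 8 = 7 ✓.

x ≡ 247 (mod 312).


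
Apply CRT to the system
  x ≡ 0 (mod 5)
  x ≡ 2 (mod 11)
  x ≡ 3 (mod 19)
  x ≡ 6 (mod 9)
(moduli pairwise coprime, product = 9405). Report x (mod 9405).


Product of moduli M = 5 · 11 · 19 · 9 = 9405.
Merge one congruence at a time:
  Start: x ≡ 0 (mod 5).
  Combine with x ≡ 2 (mod 11); new modulus lcm = 55.
    Write x = 0 + 5·t and substitute into x ≡ 2 (mod 11): 5·t ≡ 2 − 0 = 2 (mod 11).
    The inverse of 5 mod 11 is 9 (since 5·9 = 45 = 4·11 + 1), so t ≡ 9·2 = 18 ≡ 7 (mod 11).
    Then x = 0 + 5·7 = 35, valid modulo lcm(5, 11) = 55: x ≡ 35 (mod 55).
  Combine with x ≡ 3 (mod 19); new modulus lcm = 1045.
    Write x = 35 + 55·t and substitute into x ≡ 3 (mod 19): 55·t ≡ 3 − 35 = -32 (mod 19).
    Reduce coefficients mod 19: 17·t ≡ 6 (mod 19).
    The inverse of 17 mod 19 is 9 (since 17·9 = 153 = 8·19 + 1), so t ≡ 9·6 = 54 ≡ 16 (mod 19).
    Then x = 35 + 55·16 = 915, valid modulo lcm(55, 19) = 1045: x ≡ 915 (mod 1045).
  Combine with x ≡ 6 (mod 9); new modulus lcm = 9405.
    Write x = 915 + 1045·t and substitute into x ≡ 6 (mod 9): 1045·t ≡ 6 − 915 = -909 (mod 9).
    Reduce coefficients mod 9: 1·t ≡ 0 (mod 9).
    So t ≡ 0 (mod 9).
    Then x = 915 + 1045·0 = 915, valid modulo lcm(1045, 9) = 9405: x ≡ 915 (mod 9405).
Verify against each original: 915 mod 5 = 0, 915 mod 11 = 2, 915 mod 19 = 3, 915 mod 9 = 6.

x ≡ 915 (mod 9405).


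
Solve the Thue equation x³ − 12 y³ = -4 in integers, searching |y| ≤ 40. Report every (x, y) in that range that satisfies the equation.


The equation is x³ - 12y³ = -4. For fixed y, x³ = 12·y³ − 4, so a solution requires the RHS to be a perfect cube.
Strategy: iterate y from -40 to 40, compute RHS = 12·y³ − 4, and check whether it is a (positive or negative) perfect cube.
Check small values of y:
  y = 0: RHS = -4 is not a perfect cube.
  y = 1: RHS = 8 = (2)³ ⇒ x = 2 works.
  y = -1: RHS = -16 is not a perfect cube.
  y = 2: RHS = 92 is not a perfect cube.
  y = -2: RHS = -100 is not a perfect cube.
  y = 3: RHS = 320 is not a perfect cube.
  y = -3: RHS = -328 is not a perfect cube.
Continuing the search up to |y| = 40 finds no further solutions beyond those listed.
Collected solutions: (2, 1).

Solutions (with |y| ≤ 40): (2, 1).


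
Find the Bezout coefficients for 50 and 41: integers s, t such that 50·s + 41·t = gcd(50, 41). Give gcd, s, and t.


Euclidean algorithm on (50, 41) — divide until remainder is 0:
  50 = 1 · 41 + 9
  41 = 4 · 9 + 5
  9 = 1 · 5 + 4
  5 = 1 · 4 + 1
  4 = 4 · 1 + 0
gcd(50, 41) = 1.
Track Bezout coefficients alongside the remainders: start with r₀ = 50 = a·1 + b·0 (s = 1, t = 0) and r₁ = 41 = a·0 + b·1 (s = 0, t = 1); each new remainder r_{k+1} = r_{k-1} − q_k·r_k inherits s_{k+1} = s_{k-1} − q_k·s_k, t_{k+1} = t_{k-1} − q_k·t_k, so r_k = a·s_k + b·t_k at every step:
  q = 1: r = 9, s = 1 − 1·0 = 1, t = 0 − 1·1 = -1  (check: 50·1 + 41·(-1) = 9)
  q = 4: r = 5, s = 0 − 4·1 = -4, t = 1 − 4·(-1) = 5  (check: 50·(-4) + 41·5 = 5)
  q = 1: r = 4, s = 1 − 1·(-4) = 5, t = -1 − 1·5 = -6  (check: 50·5 + 41·(-6) = 4)
  q = 1: r = 1, s = -4 − 1·5 = -9, t = 5 − 1·(-6) = 11  (check: 50·(-9) + 41·11 = 1)
The row with r = 1 (the gcd) gives the Bezout coefficients s = -9, t = 11.
Result: 50 · (-9) + 41 · (11) = 1.

gcd(50, 41) = 1; s = -9, t = 11 (check: 50·(-9) + 41·11 = 1).


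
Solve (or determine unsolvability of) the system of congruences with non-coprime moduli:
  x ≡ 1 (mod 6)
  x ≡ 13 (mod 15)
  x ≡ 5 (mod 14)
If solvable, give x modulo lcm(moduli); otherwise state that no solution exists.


Moduli 6, 15, 14 are not pairwise coprime, so CRT works modulo lcm(m_i) when all pairwise compatibility conditions hold.
Pairwise compatibility: gcd(m_i, m_j) must divide a_i - a_j for every pair.
Merge one congruence at a time:
  Start: x ≡ 1 (mod 6).
  Combine with x ≡ 13 (mod 15): gcd(6, 15) = 3; 13 - 1 = 12, which IS divisible by 3, so compatible.
    Write x = 1 + 6·t and substitute into x ≡ 13 (mod 15): 6·t ≡ 13 − 1 = 12 (mod 15).
    Divide the congruence (and modulus) by g = 3: 2·t ≡ 4 (mod 5).
    The inverse of 2 mod 5 is 3 (since 2·3 = 6 = 1·5 + 1), so t ≡ 3·4 = 12 ≡ 2 (mod 5).
    Then x = 1 + 6·2 = 13, valid modulo lcm(6, 15) = 30: x ≡ 13 (mod 30).
  Combine with x ≡ 5 (mod 14): gcd(30, 14) = 2; 5 - 13 = -8, which IS divisible by 2, so compatible.
    Write x = 13 + 30·t and substitute into x ≡ 5 (mod 14): 30·t ≡ 5 − 13 = -8 (mod 14).
    Divide the congruence (and modulus) by g = 2: 15·t ≡ -4 (mod 7).
    Reduce coefficients mod 7: 1·t ≡ 3 (mod 7).
    So t ≡ 3 (mod 7).
    Then x = 13 + 30·3 = 103, valid modulo lcm(30, 14) = 210: x ≡ 103 (mod 210).
Verify: 103 mod 6 = 1, 103 mod 15 = 13, 103 mod 14 = 5.

x ≡ 103 (mod 210).


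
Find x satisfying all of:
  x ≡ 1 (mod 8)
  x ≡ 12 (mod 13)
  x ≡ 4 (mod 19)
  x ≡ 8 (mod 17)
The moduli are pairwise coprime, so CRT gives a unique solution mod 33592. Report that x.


Product of moduli M = 8 · 13 · 19 · 17 = 33592.
Merge one congruence at a time:
  Start: x ≡ 1 (mod 8).
  Combine with x ≡ 12 (mod 13); new modulus lcm = 104.
    Write x = 1 + 8·t and substitute into x ≡ 12 (mod 13): 8·t ≡ 12 − 1 = 11 (mod 13).
    The inverse of 8 mod 13 is 5 (since 8·5 = 40 = 3·13 + 1), so t ≡ 5·11 = 55 ≡ 3 (mod 13).
    Then x = 1 + 8·3 = 25, valid modulo lcm(8, 13) = 104: x ≡ 25 (mod 104).
  Combine with x ≡ 4 (mod 19); new modulus lcm = 1976.
    Write x = 25 + 104·t and substitute into x ≡ 4 (mod 19): 104·t ≡ 4 − 25 = -21 (mod 19).
    Reduce coefficients mod 19: 9·t ≡ 17 (mod 19).
    The inverse of 9 mod 19 is 17 (since 9·17 = 153 = 8·19 + 1), so t ≡ 17·17 = 289 ≡ 4 (mod 19).
    Then x = 25 + 104·4 = 441, valid modulo lcm(104, 19) = 1976: x ≡ 441 (mod 1976).
  Combine with x ≡ 8 (mod 17); new modulus lcm = 33592.
    Write x = 441 + 1976·t and substitute into x ≡ 8 (mod 17): 1976·t ≡ 8 − 441 = -433 (mod 17).
    Reduce coefficients mod 17: 4·t ≡ 9 (mod 17).
    The inverse of 4 mod 17 is 13 (since 4·13 = 52 = 3·17 + 1), so t ≡ 13·9 = 117 ≡ 15 (mod 17).
    Then x = 441 + 1976·15 = 30081, valid modulo lcm(1976, 17) = 33592: x ≡ 30081 (mod 33592).
Verify against each original: 30081 mod 8 = 1, 30081 mod 13 = 12, 30081 mod 19 = 4, 30081 mod 17 = 8.

x ≡ 30081 (mod 33592).


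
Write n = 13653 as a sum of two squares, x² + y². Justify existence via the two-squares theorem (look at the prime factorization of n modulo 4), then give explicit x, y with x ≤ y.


Step 1: Factor n = 13653 = 3^2 · 37 · 41.
Step 2: Check the mod-4 condition on each prime factor: 3 ≡ 3 (mod 4), exponent 2 (must be even); 37 ≡ 1 (mod 4), exponent 1; 41 ≡ 1 (mod 4), exponent 1.
All primes ≡ 3 (mod 4) appear to even exponent (or don't appear), so by the two-squares theorem n IS expressible as a sum of two squares.
Step 3: Build a representation. Group n = k² · m with k = 3 and m = 37 · 41 = 1517 (a product of primes ≡ 1 (mod 4)); a representation of m scales to one of n via (k·x)² + (k·y)² = k²(x² + y²). Each prime p ≡ 1 (mod 4) is itself a sum of two squares; find a² by testing p − a² for a perfect square:
  37: 37 − 1² = 36 = 6² ⇒ 37 = 1² + 6².
  41: 41 − 1² = 40, 41 − 2² = 37, 41 − 3² = 32, 41 − 4² = 25 = 5² ⇒ 41 = 4² + 5².
  Combine using the Brahmagupta–Fibonacci identity (a² + b²)(c² + d²) = (ac − bd)² + (ad + bc)² = (ac + bd)² + (ad − bc)²:
  37 · 41 = 1517: from (1² + 6²)(4² + 5²), take (1·4 − 6·5, 1·5 + 6·4) = (4 − 30, 5 + 24) = (-26, 29); dropping signs (only squares matter) gives (26, 29); check 26² + 29² = 676 + 841 = 1517 ✓.
  Scale by k = 3: (3·26, 3·29) = (78, 87).
Step 4: Order so x ≤ y and verify: 78² + 87² = 6084 + 7569 = 13653 = n. ✓

n = 13653 = 78² + 87² (one valid representation with x ≤ y).


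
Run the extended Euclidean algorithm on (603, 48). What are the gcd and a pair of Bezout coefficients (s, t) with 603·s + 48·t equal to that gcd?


Euclidean algorithm on (603, 48) — divide until remainder is 0:
  603 = 12 · 48 + 27
  48 = 1 · 27 + 21
  27 = 1 · 21 + 6
  21 = 3 · 6 + 3
  6 = 2 · 3 + 0
gcd(603, 48) = 3.
Track Bezout coefficients alongside the remainders: start with r₀ = 603 = a·1 + b·0 (s = 1, t = 0) and r₁ = 48 = a·0 + b·1 (s = 0, t = 1); each new remainder r_{k+1} = r_{k-1} − q_k·r_k inherits s_{k+1} = s_{k-1} − q_k·s_k, t_{k+1} = t_{k-1} − q_k·t_k, so r_k = a·s_k + b·t_k at every step:
  q = 12: r = 27, s = 1 − 12·0 = 1, t = 0 − 12·1 = -12  (check: 603·1 + 48·(-12) = 27)
  q = 1: r = 21, s = 0 − 1·1 = -1, t = 1 − 1·(-12) = 13  (check: 603·(-1) + 48·13 = 21)
  q = 1: r = 6, s = 1 − 1·(-1) = 2, t = -12 − 1·13 = -25  (check: 603·2 + 48·(-25) = 6)
  q = 3: r = 3, s = -1 − 3·2 = -7, t = 13 − 3·(-25) = 88  (check: 603·(-7) + 48·88 = 3)
The row with r = 3 (the gcd) gives the Bezout coefficients s = -7, t = 88.
Result: 603 · (-7) + 48 · (88) = 3.

gcd(603, 48) = 3; s = -7, t = 88 (check: 603·(-7) + 48·88 = 3).


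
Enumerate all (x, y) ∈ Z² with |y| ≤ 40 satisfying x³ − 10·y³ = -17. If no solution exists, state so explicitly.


The equation is x³ - 10y³ = -17. For fixed y, x³ = 10·y³ − 17, so a solution requires the RHS to be a perfect cube.
Strategy: iterate y from -40 to 40, compute RHS = 10·y³ − 17, and check whether it is a (positive or negative) perfect cube.
Check small values of y:
  y = 0: RHS = -17 is not a perfect cube.
  y = 1: RHS = -7 is not a perfect cube.
  y = -1: RHS = -27 = (-3)³ ⇒ x = -3 works.
  y = 2: RHS = 63 is not a perfect cube.
  y = -2: RHS = -97 is not a perfect cube.
  y = 3: RHS = 253 is not a perfect cube.
  y = -3: RHS = -287 is not a perfect cube.
Continuing the search up to |y| = 40 finds no further solutions beyond those listed.
Collected solutions: (-3, -1).

Solutions (with |y| ≤ 40): (-3, -1).


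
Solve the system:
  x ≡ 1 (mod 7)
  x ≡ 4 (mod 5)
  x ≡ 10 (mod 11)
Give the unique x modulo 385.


Moduli 7, 5, 11 are pairwise coprime; by CRT there is a unique solution modulo M = 7 · 5 · 11 = 385.
Solve pairwise, accumulating the modulus:
  Start with x ≡ 1 (mod 7).
  Combine with x ≡ 4 (mod 5): since gcd(7, 5) = 1, we get a unique residue mod 35.
    Write x = 1 + 7·t and substitute into x ≡ 4 (mod 5): 7·t ≡ 4 − 1 = 3 (mod 5).
    Reduce coefficients mod 5: 2·t ≡ 3 (mod 5).
    The inverse of 2 mod 5 is 3 (since 2·3 = 6 = 1·5 + 1), so t ≡ 3·3 = 9 ≡ 4 (mod 5).
    Then x = 1 + 7·4 = 29, valid modulo lcm(7, 5) = 35: x ≡ 29 (mod 35).
  Combine with x ≡ 10 (mod 11): since gcd(35, 11) = 1, we get a unique residue mod 385.
    Write x = 29 + 35·t and substitute into x ≡ 10 (mod 11): 35·t ≡ 10 − 29 = -19 (mod 11).
    Reduce coefficients mod 11: 2·t ≡ 3 (mod 11).
    The inverse of 2 mod 11 is 6 (since 2·6 = 12 = 1·11 + 1), so t ≡ 6·3 = 18 ≡ 7 (mod 11).
    Then x = 29 + 35·7 = 274, valid modulo lcm(35, 11) = 385: x ≡ 274 (mod 385).
Verify: 274 mod 7 = 1 ✓, 274 mod 5 = 4 ✓, 274 mod 11 = 10 ✓.

x ≡ 274 (mod 385).


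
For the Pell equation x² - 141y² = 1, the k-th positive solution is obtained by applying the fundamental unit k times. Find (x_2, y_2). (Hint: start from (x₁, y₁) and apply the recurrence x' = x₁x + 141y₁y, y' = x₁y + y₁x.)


Step 1: Find the fundamental solution (x₁, y₁) of x² - 141y² = 1.
  Expand √141 as a continued fraction. a₀ = ⌊√141⌋ = 11; iterate m_{k+1} = d_k·a_k − m_k, d_{k+1} = (141 − m_{k+1}²)/d_k, a_{k+1} = ⌊(a₀ + m_{k+1})/d_{k+1}⌋ (starting m₀ = 0, d₀ = 1), with convergents p_k = a_k·p_{k-1} + p_{k-2}, q_k = a_k·q_{k-1} + q_{k-2} (p₋₁ = 1, q₋₁ = 0):
  k = 0: a₀ = 11; p₀/q₀ = 11/1; p₀² − 141·q₀² = 121 − 141 = -20.
  k = 1: m = 11, d = 20, a = ⌊(11 + 11)/20⌋ = 1; p/q = (1·11 + 1)/(1·1 + 0) = 12/1; p² − 141·q² = 144 − 141 = 3.
  k = 2: m = 9, d = 3, a = ⌊(11 + 9)/3⌋ = 6; p/q = (6·12 + 11)/(6·1 + 1) = 83/7; p² − 141·q² = 6889 − 6909 = -20.
  k = 3: m = 9, d = 20, a = ⌊(11 + 9)/20⌋ = 1; p/q = (1·83 + 12)/(1·7 + 1) = 95/8; p² − 141·q² = 9025 − 9024 = 1.
  The first convergent with p² − 141·q² = 1 gives the fundamental solution (x₁, y₁) = (95, 8).
Step 2: Apply the recurrence (x_{n+1}, y_{n+1}) = (x₁x_n + 141y₁y_n, x₁y_n + y₁x_n) repeatedly.
  From (x_1, y_1) = (95, 8): x_2 = 95·95 + 141·8·8 = 18049; y_2 = 95·8 + 8·95 = 1520.
Step 3: Verify x_2² - 141·y_2² = 325766401 - 325766400 = 1 (should be 1). ✓

(x_1, y_1) = (95, 8); (x_2, y_2) = (18049, 1520).


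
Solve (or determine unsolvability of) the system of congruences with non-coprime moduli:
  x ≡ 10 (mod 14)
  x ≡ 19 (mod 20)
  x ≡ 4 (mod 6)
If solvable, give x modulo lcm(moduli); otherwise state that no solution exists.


Moduli 14, 20, 6 are not pairwise coprime, so CRT works modulo lcm(m_i) when all pairwise compatibility conditions hold.
Pairwise compatibility: gcd(m_i, m_j) must divide a_i - a_j for every pair.
Merge one congruence at a time:
  Start: x ≡ 10 (mod 14).
  Combine with x ≡ 19 (mod 20): gcd(14, 20) = 2, and 19 - 10 = 9 is NOT divisible by 2.
    ⇒ system is inconsistent (no integer solution).

No solution (the system is inconsistent).


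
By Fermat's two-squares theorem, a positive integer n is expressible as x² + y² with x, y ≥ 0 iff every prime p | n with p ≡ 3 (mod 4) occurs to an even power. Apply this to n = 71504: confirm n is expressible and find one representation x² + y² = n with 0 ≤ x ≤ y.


Step 1: Factor n = 71504 = 2^4 · 41 · 109.
Step 2: Check the mod-4 condition on each prime factor: 2 = 2 (special); 41 ≡ 1 (mod 4), exponent 1; 109 ≡ 1 (mod 4), exponent 1.
All primes ≡ 3 (mod 4) appear to even exponent (or don't appear), so by the two-squares theorem n IS expressible as a sum of two squares.
Step 3: Build a representation. Group n = k² · m with k = 4 and m = 41 · 109 = 4469 (a product of primes ≡ 1 (mod 4)); a representation of m scales to one of n via (k·x)² + (k·y)² = k²(x² + y²). Each prime p ≡ 1 (mod 4) is itself a sum of two squares; find a² by testing p − a² for a perfect square:
  41: 41 − 1² = 40, 41 − 2² = 37, 41 − 3² = 32, 41 − 4² = 25 = 5² ⇒ 41 = 4² + 5².
  109: 109 − 1² = 108, 109 − 2² = 105, 109 − 3² = 100 = 10² ⇒ 109 = 3² + 10².
  Combine using the Brahmagupta–Fibonacci identity (a² + b²)(c² + d²) = (ac − bd)² + (ad + bc)² = (ac + bd)² + (ad − bc)²:
  41 · 109 = 4469: from (4² + 5²)(3² + 10²), take (4·3 − 5·10, 4·10 + 5·3) = (12 − 50, 40 + 15) = (-38, 55); dropping signs (only squares matter) gives (38, 55); check 38² + 55² = 1444 + 3025 = 4469 ✓.
  Scale by k = 4: (4·38, 4·55) = (152, 220).
Step 4: Order so x ≤ y and verify: 152² + 220² = 23104 + 48400 = 71504 = n. ✓

n = 71504 = 152² + 220² (one valid representation with x ≤ y).


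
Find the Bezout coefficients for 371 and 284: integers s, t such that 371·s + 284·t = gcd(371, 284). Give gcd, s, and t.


Euclidean algorithm on (371, 284) — divide until remainder is 0:
  371 = 1 · 284 + 87
  284 = 3 · 87 + 23
  87 = 3 · 23 + 18
  23 = 1 · 18 + 5
  18 = 3 · 5 + 3
  5 = 1 · 3 + 2
  3 = 1 · 2 + 1
  2 = 2 · 1 + 0
gcd(371, 284) = 1.
Track Bezout coefficients alongside the remainders: start with r₀ = 371 = a·1 + b·0 (s = 1, t = 0) and r₁ = 284 = a·0 + b·1 (s = 0, t = 1); each new remainder r_{k+1} = r_{k-1} − q_k·r_k inherits s_{k+1} = s_{k-1} − q_k·s_k, t_{k+1} = t_{k-1} − q_k·t_k, so r_k = a·s_k + b·t_k at every step:
  q = 1: r = 87, s = 1 − 1·0 = 1, t = 0 − 1·1 = -1  (check: 371·1 + 284·(-1) = 87)
  q = 3: r = 23, s = 0 − 3·1 = -3, t = 1 − 3·(-1) = 4  (check: 371·(-3) + 284·4 = 23)
  q = 3: r = 18, s = 1 − 3·(-3) = 10, t = -1 − 3·4 = -13  (check: 371·10 + 284·(-13) = 18)
  q = 1: r = 5, s = -3 − 1·10 = -13, t = 4 − 1·(-13) = 17  (check: 371·(-13) + 284·17 = 5)
  q = 3: r = 3, s = 10 − 3·(-13) = 49, t = -13 − 3·17 = -64  (check: 371·49 + 284·(-64) = 3)
  q = 1: r = 2, s = -13 − 1·49 = -62, t = 17 − 1·(-64) = 81  (check: 371·(-62) + 284·81 = 2)
  q = 1: r = 1, s = 49 − 1·(-62) = 111, t = -64 − 1·81 = -145  (check: 371·111 + 284·(-145) = 1)
The row with r = 1 (the gcd) gives the Bezout coefficients s = 111, t = -145.
Result: 371 · (111) + 284 · (-145) = 1.

gcd(371, 284) = 1; s = 111, t = -145 (check: 371·111 + 284·(-145) = 1).


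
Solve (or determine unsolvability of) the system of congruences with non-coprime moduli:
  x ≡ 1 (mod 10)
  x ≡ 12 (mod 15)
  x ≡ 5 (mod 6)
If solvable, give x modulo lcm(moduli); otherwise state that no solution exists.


Moduli 10, 15, 6 are not pairwise coprime, so CRT works modulo lcm(m_i) when all pairwise compatibility conditions hold.
Pairwise compatibility: gcd(m_i, m_j) must divide a_i - a_j for every pair.
Merge one congruence at a time:
  Start: x ≡ 1 (mod 10).
  Combine with x ≡ 12 (mod 15): gcd(10, 15) = 5, and 12 - 1 = 11 is NOT divisible by 5.
    ⇒ system is inconsistent (no integer solution).

No solution (the system is inconsistent).


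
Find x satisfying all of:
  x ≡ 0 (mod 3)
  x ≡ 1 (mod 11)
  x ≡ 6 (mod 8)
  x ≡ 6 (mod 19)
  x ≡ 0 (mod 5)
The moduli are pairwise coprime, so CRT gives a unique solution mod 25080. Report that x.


Product of moduli M = 3 · 11 · 8 · 19 · 5 = 25080.
Merge one congruence at a time:
  Start: x ≡ 0 (mod 3).
  Combine with x ≡ 1 (mod 11); new modulus lcm = 33.
    Write x = 0 + 3·t and substitute into x ≡ 1 (mod 11): 3·t ≡ 1 − 0 = 1 (mod 11).
    The inverse of 3 mod 11 is 4 (since 3·4 = 12 = 1·11 + 1), so t ≡ 4·1 = 4 ≡ 4 (mod 11).
    Then x = 0 + 3·4 = 12, valid modulo lcm(3, 11) = 33: x ≡ 12 (mod 33).
  Combine with x ≡ 6 (mod 8); new modulus lcm = 264.
    Write x = 12 + 33·t and substitute into x ≡ 6 (mod 8): 33·t ≡ 6 − 12 = -6 (mod 8).
    Reduce coefficients mod 8: 1·t ≡ 2 (mod 8).
    So t ≡ 2 (mod 8).
    Then x = 12 + 33·2 = 78, valid modulo lcm(33, 8) = 264: x ≡ 78 (mod 264).
  Combine with x ≡ 6 (mod 19); new modulus lcm = 5016.
    Write x = 78 + 264·t and substitute into x ≡ 6 (mod 19): 264·t ≡ 6 − 78 = -72 (mod 19).
    Reduce coefficients mod 19: 17·t ≡ 4 (mod 19).
    The inverse of 17 mod 19 is 9 (since 17·9 = 153 = 8·19 + 1), so t ≡ 9·4 = 36 ≡ 17 (mod 19).
    Then x = 78 + 264·17 = 4566, valid modulo lcm(264, 19) = 5016: x ≡ 4566 (mod 5016).
  Combine with x ≡ 0 (mod 5); new modulus lcm = 25080.
    Write x = 4566 + 5016·t and substitute into x ≡ 0 (mod 5): 5016·t ≡ 0 − 4566 = -4566 (mod 5).
    Reduce coefficients mod 5: 1·t ≡ 4 (mod 5).
    So t ≡ 4 (mod 5).
    Then x = 4566 + 5016·4 = 24630, valid modulo lcm(5016, 5) = 25080: x ≡ 24630 (mod 25080).
Verify against each original: 24630 mod 3 = 0, 24630 mod 11 = 1, 24630 mod 8 = 6, 24630 mod 19 = 6, 24630 mod 5 = 0.

x ≡ 24630 (mod 25080).


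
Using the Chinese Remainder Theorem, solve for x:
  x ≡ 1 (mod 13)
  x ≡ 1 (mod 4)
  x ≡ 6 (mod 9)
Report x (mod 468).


Moduli 13, 4, 9 are pairwise coprime; by CRT there is a unique solution modulo M = 13 · 4 · 9 = 468.
Solve pairwise, accumulating the modulus:
  Start with x ≡ 1 (mod 13).
  Combine with x ≡ 1 (mod 4): since gcd(13, 4) = 1, we get a unique residue mod 52.
    Write x = 1 + 13·t and substitute into x ≡ 1 (mod 4): 13·t ≡ 1 − 1 = 0 (mod 4).
    Reduce coefficients mod 4: 1·t ≡ 0 (mod 4).
    So t ≡ 0 (mod 4).
    Then x = 1 + 13·0 = 1, valid modulo lcm(13, 4) = 52: x ≡ 1 (mod 52).
  Combine with x ≡ 6 (mod 9): since gcd(52, 9) = 1, we get a unique residue mod 468.
    Write x = 1 + 52·t and substitute into x ≡ 6 (mod 9): 52·t ≡ 6 − 1 = 5 (mod 9).
    Reduce coefficients mod 9: 7·t ≡ 5 (mod 9).
    The inverse of 7 mod 9 is 4 (since 7·4 = 28 = 3·9 + 1), so t ≡ 4·5 = 20 ≡ 2 (mod 9).
    Then x = 1 + 52·2 = 105, valid modulo lcm(52, 9) = 468: x ≡ 105 (mod 468).
Verify: 105 mod 13 = 1 ✓, 105 mod 4 = 1 ✓, 105 mod 9 = 6 ✓.

x ≡ 105 (mod 468).


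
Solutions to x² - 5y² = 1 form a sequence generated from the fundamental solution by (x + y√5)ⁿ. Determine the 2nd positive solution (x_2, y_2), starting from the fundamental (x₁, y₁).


Step 1: Find the fundamental solution (x₁, y₁) of x² - 5y² = 1.
  Expand √5 as a continued fraction. a₀ = ⌊√5⌋ = 2; iterate m_{k+1} = d_k·a_k − m_k, d_{k+1} = (5 − m_{k+1}²)/d_k, a_{k+1} = ⌊(a₀ + m_{k+1})/d_{k+1}⌋ (starting m₀ = 0, d₀ = 1), with convergents p_k = a_k·p_{k-1} + p_{k-2}, q_k = a_k·q_{k-1} + q_{k-2} (p₋₁ = 1, q₋₁ = 0):
  k = 0: a₀ = 2; p₀/q₀ = 2/1; p₀² − 5·q₀² = 4 − 5 = -1.
  k = 1: m = 2, d = 1, a = ⌊(2 + 2)/1⌋ = 4; p/q = (4·2 + 1)/(4·1 + 0) = 9/4; p² − 5·q² = 81 − 80 = 1.
  The first convergent with p² − 5·q² = 1 gives the fundamental solution (x₁, y₁) = (9, 4).
Step 2: Apply the recurrence (x_{n+1}, y_{n+1}) = (x₁x_n + 5y₁y_n, x₁y_n + y₁x_n) repeatedly.
  From (x_1, y_1) = (9, 4): x_2 = 9·9 + 5·4·4 = 161; y_2 = 9·4 + 4·9 = 72.
Step 3: Verify x_2² - 5·y_2² = 25921 - 25920 = 1 (should be 1). ✓

(x_1, y_1) = (9, 4); (x_2, y_2) = (161, 72).


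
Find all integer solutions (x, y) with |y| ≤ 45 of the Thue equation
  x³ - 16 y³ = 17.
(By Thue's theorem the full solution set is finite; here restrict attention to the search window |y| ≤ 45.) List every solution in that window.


The equation is x³ - 16y³ = 17. For fixed y, x³ = 16·y³ + 17, so a solution requires the RHS to be a perfect cube.
Strategy: iterate y from -45 to 45, compute RHS = 16·y³ + 17, and check whether it is a (positive or negative) perfect cube.
Check small values of y:
  y = 0: RHS = 17 is not a perfect cube.
  y = 1: RHS = 33 is not a perfect cube.
  y = -1: RHS = 1 = (1)³ ⇒ x = 1 works.
  y = 2: RHS = 145 is not a perfect cube.
  y = -2: RHS = -111 is not a perfect cube.
  y = 3: RHS = 449 is not a perfect cube.
  y = -3: RHS = -415 is not a perfect cube.
Continuing the search up to |y| = 45 finds no further solutions beyond those listed.
Collected solutions: (1, -1).

Solutions (with |y| ≤ 45): (1, -1).
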